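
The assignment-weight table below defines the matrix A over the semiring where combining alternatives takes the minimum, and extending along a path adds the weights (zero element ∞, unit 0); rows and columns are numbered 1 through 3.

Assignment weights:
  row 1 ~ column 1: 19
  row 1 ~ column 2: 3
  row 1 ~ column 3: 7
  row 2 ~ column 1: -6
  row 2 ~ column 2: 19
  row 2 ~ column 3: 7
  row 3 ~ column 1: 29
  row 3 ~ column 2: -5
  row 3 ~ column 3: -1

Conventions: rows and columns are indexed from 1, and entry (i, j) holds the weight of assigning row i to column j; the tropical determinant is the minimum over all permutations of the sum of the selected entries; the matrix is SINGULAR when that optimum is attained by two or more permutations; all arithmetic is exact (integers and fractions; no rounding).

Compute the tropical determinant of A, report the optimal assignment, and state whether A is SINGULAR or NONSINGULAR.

σ = (1, 2, 3): 19 + 19 + (-1) = 37
σ = (1, 3, 2): 19 + 7 + (-5) = 21
σ = (2, 1, 3): 3 + (-6) + (-1) = -4
σ = (2, 3, 1): 3 + 7 + 29 = 39
σ = (3, 1, 2): 7 + (-6) + (-5) = -4
σ = (3, 2, 1): 7 + 19 + 29 = 55
Optimal value attained by: σ = (2, 1, 3).
Answer: det⊕(A) = -4; verdict: SINGULAR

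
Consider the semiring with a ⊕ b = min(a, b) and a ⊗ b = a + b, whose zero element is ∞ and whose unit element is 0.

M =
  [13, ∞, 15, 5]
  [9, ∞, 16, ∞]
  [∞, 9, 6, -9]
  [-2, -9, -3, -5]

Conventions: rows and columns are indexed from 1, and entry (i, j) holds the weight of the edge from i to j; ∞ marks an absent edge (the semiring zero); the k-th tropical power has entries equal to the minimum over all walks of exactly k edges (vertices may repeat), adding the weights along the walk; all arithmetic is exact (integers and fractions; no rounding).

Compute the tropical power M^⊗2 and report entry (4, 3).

M^⊗2:
  [3, -4, 2, 0]
  [22, 25, 22, 7]
  [-11, -18, -12, -14]
  [-7, -14, -8, -12]
Key observation: the optimum is the walk 4->4->3, with weight (-5) + (-3) = -8.
Optimal value attained by: walk 4->4->3.
Answer: (M^⊗2)[4][3] = -8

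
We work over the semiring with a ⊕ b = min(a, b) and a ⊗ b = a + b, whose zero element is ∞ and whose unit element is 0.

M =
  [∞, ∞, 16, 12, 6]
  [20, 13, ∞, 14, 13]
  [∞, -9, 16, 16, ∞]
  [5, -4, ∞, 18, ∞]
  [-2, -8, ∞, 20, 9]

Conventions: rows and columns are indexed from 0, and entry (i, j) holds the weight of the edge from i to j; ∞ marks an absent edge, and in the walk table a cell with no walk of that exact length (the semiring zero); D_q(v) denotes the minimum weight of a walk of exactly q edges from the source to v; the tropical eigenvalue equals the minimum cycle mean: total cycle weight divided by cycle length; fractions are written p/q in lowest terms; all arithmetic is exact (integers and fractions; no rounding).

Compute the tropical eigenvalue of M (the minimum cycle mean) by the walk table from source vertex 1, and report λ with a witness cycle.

q=0: [∞, 0, ∞, ∞, ∞]
q=1: [20, 13, ∞, 14, 13]
q=2: [11, 5, 36, 27, 22]
q=3: [20, 14, 27, 19, 17]
q=4: [15, 9, 36, 28, 26]
q=5: [24, 18, 31, 23, 21]
Optimal cycle mean attained by: cycle 0->4->0, total 6 + (-2), length 2.
Answer: λ = 2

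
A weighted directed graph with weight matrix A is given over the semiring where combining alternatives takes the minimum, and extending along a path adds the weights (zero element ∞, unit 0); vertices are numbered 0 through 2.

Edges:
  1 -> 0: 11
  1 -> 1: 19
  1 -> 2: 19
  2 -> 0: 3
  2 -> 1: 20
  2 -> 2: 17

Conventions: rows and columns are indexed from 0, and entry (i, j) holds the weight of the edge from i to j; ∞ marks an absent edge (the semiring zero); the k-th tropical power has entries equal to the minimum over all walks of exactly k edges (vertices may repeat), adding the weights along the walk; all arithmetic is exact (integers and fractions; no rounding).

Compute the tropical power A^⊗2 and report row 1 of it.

A^⊗2:
  [∞, ∞, ∞]
  [22, 38, 36]
  [20, 37, 34]
Answer: row 1 of A^⊗2 = [22, 38, 36]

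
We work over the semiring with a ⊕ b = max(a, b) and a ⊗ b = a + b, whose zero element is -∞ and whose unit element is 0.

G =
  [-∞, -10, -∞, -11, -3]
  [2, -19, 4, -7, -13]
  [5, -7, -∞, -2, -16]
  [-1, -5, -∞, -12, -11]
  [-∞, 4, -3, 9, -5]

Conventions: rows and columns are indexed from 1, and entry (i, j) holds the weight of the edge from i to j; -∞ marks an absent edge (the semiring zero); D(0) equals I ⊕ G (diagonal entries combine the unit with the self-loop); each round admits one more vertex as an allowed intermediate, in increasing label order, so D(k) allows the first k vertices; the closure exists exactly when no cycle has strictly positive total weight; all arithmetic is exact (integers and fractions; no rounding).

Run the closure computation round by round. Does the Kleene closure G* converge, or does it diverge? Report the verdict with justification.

D(0):
  [0, -10, -∞, -11, -3]
  [2, 0, 4, -7, -13]
  [5, -7, 0, -2, -16]
  [-1, -5, -∞, 0, -11]
  [-∞, 4, -3, 9, 0]
D(1):
  [0, -10, -∞, -11, -3]
  [2, 0, 4, -7, -1]
  [5, -5, 0, -2, 2]
  [-1, -5, -∞, 0, -4]
  [-∞, 4, -3, 9, 0]
Detection: at round 2, diagonal entry (5, 5) turns strictly positive.
Key observation: the cycle 5->2->1->5 has total weight 4 + 2 + (-3), which is strictly positive.
Answer: DIVERGES — positive cycle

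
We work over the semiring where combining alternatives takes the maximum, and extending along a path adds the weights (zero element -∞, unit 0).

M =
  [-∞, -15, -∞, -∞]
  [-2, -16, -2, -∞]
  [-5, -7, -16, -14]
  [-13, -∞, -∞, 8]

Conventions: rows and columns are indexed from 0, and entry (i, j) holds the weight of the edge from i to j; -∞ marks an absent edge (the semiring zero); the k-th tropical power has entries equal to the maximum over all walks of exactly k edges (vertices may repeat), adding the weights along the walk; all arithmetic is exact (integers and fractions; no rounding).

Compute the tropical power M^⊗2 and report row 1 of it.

M^⊗2:
  [-17, -31, -17, -∞]
  [-7, -9, -18, -16]
  [-9, -20, -9, -6]
  [-5, -28, -∞, 16]
Answer: row 1 of M^⊗2 = [-7, -9, -18, -16]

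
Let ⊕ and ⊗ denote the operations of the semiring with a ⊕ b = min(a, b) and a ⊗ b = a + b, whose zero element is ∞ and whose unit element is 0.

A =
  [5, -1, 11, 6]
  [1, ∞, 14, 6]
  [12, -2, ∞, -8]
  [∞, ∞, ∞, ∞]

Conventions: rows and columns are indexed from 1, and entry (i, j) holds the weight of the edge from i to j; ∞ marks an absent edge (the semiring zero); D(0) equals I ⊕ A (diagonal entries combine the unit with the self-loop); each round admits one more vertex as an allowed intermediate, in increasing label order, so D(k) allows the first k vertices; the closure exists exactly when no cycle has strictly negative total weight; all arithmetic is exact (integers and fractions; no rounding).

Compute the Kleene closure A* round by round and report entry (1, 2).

D(0):
  [0, -1, 11, 6]
  [1, 0, 14, 6]
  [12, -2, 0, -8]
  [∞, ∞, ∞, 0]
D(1):
  [0, -1, 11, 6]
  [1, 0, 12, 6]
  [12, -2, 0, -8]
  [∞, ∞, ∞, 0]
D(2):
  [0, -1, 11, 5]
  [1, 0, 12, 6]
  [-1, -2, 0, -8]
  [∞, ∞, ∞, 0]
D(3):
  [0, -1, 11, 3]
  [1, 0, 12, 4]
  [-1, -2, 0, -8]
  [∞, ∞, ∞, 0]
D(4):
  [0, -1, 11, 3]
  [1, 0, 12, 4]
  [-1, -2, 0, -8]
  [∞, ∞, ∞, 0]
Answer: A*[1][2] = -1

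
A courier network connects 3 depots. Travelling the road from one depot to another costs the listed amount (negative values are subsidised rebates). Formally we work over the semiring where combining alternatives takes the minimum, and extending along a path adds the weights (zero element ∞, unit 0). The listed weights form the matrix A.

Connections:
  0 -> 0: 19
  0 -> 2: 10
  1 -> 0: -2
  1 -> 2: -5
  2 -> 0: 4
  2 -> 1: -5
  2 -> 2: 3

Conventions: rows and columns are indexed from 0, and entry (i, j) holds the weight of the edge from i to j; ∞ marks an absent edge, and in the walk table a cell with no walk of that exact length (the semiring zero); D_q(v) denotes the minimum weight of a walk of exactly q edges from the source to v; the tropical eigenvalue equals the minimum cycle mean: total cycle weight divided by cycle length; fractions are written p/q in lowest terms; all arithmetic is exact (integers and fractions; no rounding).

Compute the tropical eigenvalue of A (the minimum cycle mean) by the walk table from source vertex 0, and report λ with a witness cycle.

q=0: [0, ∞, ∞]
q=1: [19, ∞, 10]
q=2: [14, 5, 13]
q=3: [3, 8, 0]
Optimal cycle mean attained by: cycle 1->2->1, total (-5) + (-5), length 2.
Answer: λ = -5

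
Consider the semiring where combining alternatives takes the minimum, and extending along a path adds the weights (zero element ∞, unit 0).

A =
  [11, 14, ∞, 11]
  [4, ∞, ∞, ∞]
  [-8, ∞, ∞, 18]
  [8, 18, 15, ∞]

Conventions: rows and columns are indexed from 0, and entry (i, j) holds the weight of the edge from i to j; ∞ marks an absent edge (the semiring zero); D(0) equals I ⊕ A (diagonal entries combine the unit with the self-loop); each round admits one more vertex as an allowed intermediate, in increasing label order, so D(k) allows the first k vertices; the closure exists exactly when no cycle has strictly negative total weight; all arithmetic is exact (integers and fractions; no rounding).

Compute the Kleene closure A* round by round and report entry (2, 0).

D(0):
  [0, 14, ∞, 11]
  [4, 0, ∞, ∞]
  [-8, ∞, 0, 18]
  [8, 18, 15, 0]
D(1):
  [0, 14, ∞, 11]
  [4, 0, ∞, 15]
  [-8, 6, 0, 3]
  [8, 18, 15, 0]
D(2):
  [0, 14, ∞, 11]
  [4, 0, ∞, 15]
  [-8, 6, 0, 3]
  [8, 18, 15, 0]
D(3):
  [0, 14, ∞, 11]
  [4, 0, ∞, 15]
  [-8, 6, 0, 3]
  [7, 18, 15, 0]
D(4):
  [0, 14, 26, 11]
  [4, 0, 30, 15]
  [-8, 6, 0, 3]
  [7, 18, 15, 0]
Answer: A*[2][0] = -8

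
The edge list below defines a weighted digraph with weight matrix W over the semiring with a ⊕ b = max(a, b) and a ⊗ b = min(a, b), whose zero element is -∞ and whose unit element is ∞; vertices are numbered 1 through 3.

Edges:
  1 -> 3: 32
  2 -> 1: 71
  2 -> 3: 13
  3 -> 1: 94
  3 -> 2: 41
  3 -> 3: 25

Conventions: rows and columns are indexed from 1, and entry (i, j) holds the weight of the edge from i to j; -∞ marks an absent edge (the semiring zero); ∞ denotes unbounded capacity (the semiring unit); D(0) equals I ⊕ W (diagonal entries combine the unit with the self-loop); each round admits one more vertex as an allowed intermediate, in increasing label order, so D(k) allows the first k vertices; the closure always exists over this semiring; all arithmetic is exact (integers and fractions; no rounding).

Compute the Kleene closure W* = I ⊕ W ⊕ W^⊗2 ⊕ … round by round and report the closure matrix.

D(0):
  [∞, -∞, 32]
  [71, ∞, 13]
  [94, 41, ∞]
D(1):
  [∞, -∞, 32]
  [71, ∞, 32]
  [94, 41, ∞]
D(2):
  [∞, -∞, 32]
  [71, ∞, 32]
  [94, 41, ∞]
D(3):
  [∞, 32, 32]
  [71, ∞, 32]
  [94, 41, ∞]
Answer: W* = [[∞, 32, 32], [71, ∞, 32], [94, 41, ∞]]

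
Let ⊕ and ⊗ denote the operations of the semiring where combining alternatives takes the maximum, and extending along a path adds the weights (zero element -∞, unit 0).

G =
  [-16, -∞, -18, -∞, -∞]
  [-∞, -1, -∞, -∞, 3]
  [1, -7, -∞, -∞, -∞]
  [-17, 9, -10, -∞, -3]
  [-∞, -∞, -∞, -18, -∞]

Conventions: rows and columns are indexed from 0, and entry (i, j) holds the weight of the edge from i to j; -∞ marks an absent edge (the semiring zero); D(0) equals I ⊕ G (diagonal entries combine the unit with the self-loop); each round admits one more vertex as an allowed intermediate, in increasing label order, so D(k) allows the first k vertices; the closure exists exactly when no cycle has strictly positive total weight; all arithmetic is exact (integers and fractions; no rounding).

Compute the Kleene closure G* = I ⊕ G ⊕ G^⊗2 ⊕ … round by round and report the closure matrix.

D(0):
  [0, -∞, -18, -∞, -∞]
  [-∞, 0, -∞, -∞, 3]
  [1, -7, 0, -∞, -∞]
  [-17, 9, -10, 0, -3]
  [-∞, -∞, -∞, -18, 0]
D(1):
  [0, -∞, -18, -∞, -∞]
  [-∞, 0, -∞, -∞, 3]
  [1, -7, 0, -∞, -∞]
  [-17, 9, -10, 0, -3]
  [-∞, -∞, -∞, -18, 0]
D(2):
  [0, -∞, -18, -∞, -∞]
  [-∞, 0, -∞, -∞, 3]
  [1, -7, 0, -∞, -4]
  [-17, 9, -10, 0, 12]
  [-∞, -∞, -∞, -18, 0]
D(3):
  [0, -25, -18, -∞, -22]
  [-∞, 0, -∞, -∞, 3]
  [1, -7, 0, -∞, -4]
  [-9, 9, -10, 0, 12]
  [-∞, -∞, -∞, -18, 0]
D(4):
  [0, -25, -18, -∞, -22]
  [-∞, 0, -∞, -∞, 3]
  [1, -7, 0, -∞, -4]
  [-9, 9, -10, 0, 12]
  [-27, -9, -28, -18, 0]
D(5):
  [0, -25, -18, -40, -22]
  [-24, 0, -25, -15, 3]
  [1, -7, 0, -22, -4]
  [-9, 9, -10, 0, 12]
  [-27, -9, -28, -18, 0]
Answer: G* = [[0, -25, -18, -40, -22], [-24, 0, -25, -15, 3], [1, -7, 0, -22, -4], [-9, 9, -10, 0, 12], [-27, -9, -28, -18, 0]]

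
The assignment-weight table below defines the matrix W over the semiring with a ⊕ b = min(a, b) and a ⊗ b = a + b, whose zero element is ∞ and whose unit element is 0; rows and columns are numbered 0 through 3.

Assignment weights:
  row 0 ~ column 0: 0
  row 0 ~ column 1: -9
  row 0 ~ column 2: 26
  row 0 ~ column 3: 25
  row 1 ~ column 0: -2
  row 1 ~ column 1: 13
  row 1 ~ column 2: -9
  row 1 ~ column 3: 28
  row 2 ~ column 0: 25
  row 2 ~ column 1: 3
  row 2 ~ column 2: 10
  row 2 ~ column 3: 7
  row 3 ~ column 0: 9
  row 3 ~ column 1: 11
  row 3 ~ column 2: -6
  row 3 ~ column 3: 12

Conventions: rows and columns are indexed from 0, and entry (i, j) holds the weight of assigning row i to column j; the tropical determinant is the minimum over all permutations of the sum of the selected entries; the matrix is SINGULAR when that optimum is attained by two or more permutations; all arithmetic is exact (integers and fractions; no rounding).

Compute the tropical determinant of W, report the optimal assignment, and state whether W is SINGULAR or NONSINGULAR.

σ = (0, 1, 2, 3): 0 + 13 + 10 + 12 = 35
σ = (0, 1, 3, 2): 0 + 13 + 7 + (-6) = 14
σ = (0, 2, 1, 3): 0 + (-9) + 3 + 12 = 6
σ = (0, 2, 3, 1): 0 + (-9) + 7 + 11 = 9
σ = (0, 3, 1, 2): 0 + 28 + 3 + (-6) = 25
σ = (0, 3, 2, 1): 0 + 28 + 10 + 11 = 49
σ = (1, 0, 2, 3): (-9) + (-2) + 10 + 12 = 11
σ = (1, 0, 3, 2): (-9) + (-2) + 7 + (-6) = -10
σ = (1, 2, 0, 3): (-9) + (-9) + 25 + 12 = 19
σ = (1, 2, 3, 0): (-9) + (-9) + 7 + 9 = -2
σ = (1, 3, 0, 2): (-9) + 28 + 25 + (-6) = 38
σ = (1, 3, 2, 0): (-9) + 28 + 10 + 9 = 38
σ = (2, 0, 1, 3): 26 + (-2) + 3 + 12 = 39
σ = (2, 0, 3, 1): 26 + (-2) + 7 + 11 = 42
σ = (2, 1, 0, 3): 26 + 13 + 25 + 12 = 76
σ = (2, 1, 3, 0): 26 + 13 + 7 + 9 = 55
σ = (2, 3, 0, 1): 26 + 28 + 25 + 11 = 90
σ = (2, 3, 1, 0): 26 + 28 + 3 + 9 = 66
σ = (3, 0, 1, 2): 25 + (-2) + 3 + (-6) = 20
σ = (3, 0, 2, 1): 25 + (-2) + 10 + 11 = 44
σ = (3, 1, 0, 2): 25 + 13 + 25 + (-6) = 57
σ = (3, 1, 2, 0): 25 + 13 + 10 + 9 = 57
σ = (3, 2, 0, 1): 25 + (-9) + 25 + 11 = 52
σ = (3, 2, 1, 0): 25 + (-9) + 3 + 9 = 28
Optimal value attained by: σ = (1, 0, 3, 2).
Answer: det⊕(W) = -10; verdict: NONSINGULAR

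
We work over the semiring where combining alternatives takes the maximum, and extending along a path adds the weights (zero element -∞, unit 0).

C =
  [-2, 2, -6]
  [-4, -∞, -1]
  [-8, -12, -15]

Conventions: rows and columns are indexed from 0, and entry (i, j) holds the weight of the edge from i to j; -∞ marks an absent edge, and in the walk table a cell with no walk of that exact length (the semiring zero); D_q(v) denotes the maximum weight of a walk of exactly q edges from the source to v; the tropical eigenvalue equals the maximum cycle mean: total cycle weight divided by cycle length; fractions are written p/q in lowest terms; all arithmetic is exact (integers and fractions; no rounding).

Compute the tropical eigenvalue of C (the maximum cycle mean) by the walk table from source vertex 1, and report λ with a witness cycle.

q=0: [-∞, 0, -∞]
q=1: [-4, -∞, -1]
q=2: [-6, -2, -10]
q=3: [-6, -4, -3]
Optimal cycle mean attained by: cycle 0->1->0, total 2 + (-4), length 2.
Answer: λ = -1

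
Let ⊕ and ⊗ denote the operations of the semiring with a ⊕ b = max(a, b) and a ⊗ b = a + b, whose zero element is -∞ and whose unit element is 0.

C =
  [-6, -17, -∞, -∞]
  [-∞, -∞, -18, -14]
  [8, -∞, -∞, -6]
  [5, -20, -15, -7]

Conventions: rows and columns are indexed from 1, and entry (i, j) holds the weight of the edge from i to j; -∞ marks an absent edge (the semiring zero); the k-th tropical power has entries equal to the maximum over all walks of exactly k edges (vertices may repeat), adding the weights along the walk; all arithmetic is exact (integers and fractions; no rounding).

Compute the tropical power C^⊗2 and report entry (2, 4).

C^⊗2:
  [-12, -23, -35, -31]
  [-9, -34, -29, -21]
  [2, -9, -21, -13]
  [-1, -12, -22, -14]
Key observation: the optimum is the walk 2->4->4, with weight (-14) + (-7) = -21.
Optimal value attained by: walk 2->4->4.
Answer: (C^⊗2)[2][4] = -21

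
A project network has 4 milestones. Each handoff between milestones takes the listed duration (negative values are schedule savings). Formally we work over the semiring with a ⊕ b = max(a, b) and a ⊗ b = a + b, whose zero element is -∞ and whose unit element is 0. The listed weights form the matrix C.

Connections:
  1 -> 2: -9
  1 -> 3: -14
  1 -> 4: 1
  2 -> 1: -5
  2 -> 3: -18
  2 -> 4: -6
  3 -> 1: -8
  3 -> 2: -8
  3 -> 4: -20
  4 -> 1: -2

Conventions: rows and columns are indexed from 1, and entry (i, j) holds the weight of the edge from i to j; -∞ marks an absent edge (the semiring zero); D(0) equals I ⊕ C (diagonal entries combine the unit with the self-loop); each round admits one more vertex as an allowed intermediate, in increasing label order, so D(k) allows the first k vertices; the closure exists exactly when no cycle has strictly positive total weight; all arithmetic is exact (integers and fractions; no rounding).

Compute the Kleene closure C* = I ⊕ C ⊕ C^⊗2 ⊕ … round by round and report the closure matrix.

D(0):
  [0, -9, -14, 1]
  [-5, 0, -18, -6]
  [-8, -8, 0, -20]
  [-2, -∞, -∞, 0]
D(1):
  [0, -9, -14, 1]
  [-5, 0, -18, -4]
  [-8, -8, 0, -7]
  [-2, -11, -16, 0]
D(2):
  [0, -9, -14, 1]
  [-5, 0, -18, -4]
  [-8, -8, 0, -7]
  [-2, -11, -16, 0]
D(3):
  [0, -9, -14, 1]
  [-5, 0, -18, -4]
  [-8, -8, 0, -7]
  [-2, -11, -16, 0]
D(4):
  [0, -9, -14, 1]
  [-5, 0, -18, -4]
  [-8, -8, 0, -7]
  [-2, -11, -16, 0]
Answer: C* = [[0, -9, -14, 1], [-5, 0, -18, -4], [-8, -8, 0, -7], [-2, -11, -16, 0]]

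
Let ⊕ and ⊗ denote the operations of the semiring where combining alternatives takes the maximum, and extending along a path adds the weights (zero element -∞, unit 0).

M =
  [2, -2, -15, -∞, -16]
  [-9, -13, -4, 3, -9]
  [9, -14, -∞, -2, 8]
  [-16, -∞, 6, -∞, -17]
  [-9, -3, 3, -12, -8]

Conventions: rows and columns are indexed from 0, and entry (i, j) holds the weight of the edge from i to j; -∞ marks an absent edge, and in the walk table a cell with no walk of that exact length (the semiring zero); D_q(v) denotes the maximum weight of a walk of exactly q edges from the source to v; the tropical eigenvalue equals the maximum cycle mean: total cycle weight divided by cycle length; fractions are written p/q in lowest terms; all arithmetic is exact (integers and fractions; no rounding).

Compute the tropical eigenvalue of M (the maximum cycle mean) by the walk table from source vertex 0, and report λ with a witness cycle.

q=0: [0, -∞, -∞, -∞, -∞]
q=1: [2, -2, -15, -∞, -16]
q=2: [4, 0, -6, 1, -7]
q=3: [6, 2, 7, 3, 2]
q=4: [16, 4, 9, 5, 15]
q=5: [18, 14, 18, 7, 17]
Optimal cycle mean attained by: cycle 2->4->2, total 8 + 3, length 2.
Answer: λ = 11/2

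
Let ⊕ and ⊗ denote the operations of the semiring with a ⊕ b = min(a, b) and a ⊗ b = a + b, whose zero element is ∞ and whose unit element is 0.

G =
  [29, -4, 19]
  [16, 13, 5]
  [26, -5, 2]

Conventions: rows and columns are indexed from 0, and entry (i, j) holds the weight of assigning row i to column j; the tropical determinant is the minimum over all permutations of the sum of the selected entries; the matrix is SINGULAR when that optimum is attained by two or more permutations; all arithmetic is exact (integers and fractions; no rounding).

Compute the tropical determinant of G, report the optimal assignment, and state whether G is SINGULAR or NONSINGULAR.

σ = (0, 1, 2): 29 + 13 + 2 = 44
σ = (0, 2, 1): 29 + 5 + (-5) = 29
σ = (1, 0, 2): (-4) + 16 + 2 = 14
σ = (1, 2, 0): (-4) + 5 + 26 = 27
σ = (2, 0, 1): 19 + 16 + (-5) = 30
σ = (2, 1, 0): 19 + 13 + 26 = 58
Optimal value attained by: σ = (1, 0, 2).
Answer: det⊕(G) = 14; verdict: NONSINGULAR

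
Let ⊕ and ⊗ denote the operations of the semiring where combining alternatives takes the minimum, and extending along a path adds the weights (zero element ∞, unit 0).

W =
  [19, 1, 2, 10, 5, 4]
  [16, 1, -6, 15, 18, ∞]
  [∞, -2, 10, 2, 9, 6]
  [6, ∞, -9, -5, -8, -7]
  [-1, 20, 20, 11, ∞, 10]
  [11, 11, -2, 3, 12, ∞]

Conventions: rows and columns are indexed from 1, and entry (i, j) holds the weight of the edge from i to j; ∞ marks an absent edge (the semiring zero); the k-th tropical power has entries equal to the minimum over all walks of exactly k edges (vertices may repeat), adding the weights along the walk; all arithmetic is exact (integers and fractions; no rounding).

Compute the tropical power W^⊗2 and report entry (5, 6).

W^⊗2:
  [4, 0, -5, 4, 2, 3]
  [17, -8, -5, -4, 3, 0]
  [8, -1, -8, -3, -6, -5]
  [-9, -11, -14, -10, -13, -12]
  [17, 0, 1, 6, 3, 3]
  [9, -4, -6, -2, -5, -4]
Key observation: the optimum is the walk 5->1->6, with weight (-1) + 4 = 3.
Optimal value attained by: walk 5->1->6.
Answer: (W^⊗2)[5][6] = 3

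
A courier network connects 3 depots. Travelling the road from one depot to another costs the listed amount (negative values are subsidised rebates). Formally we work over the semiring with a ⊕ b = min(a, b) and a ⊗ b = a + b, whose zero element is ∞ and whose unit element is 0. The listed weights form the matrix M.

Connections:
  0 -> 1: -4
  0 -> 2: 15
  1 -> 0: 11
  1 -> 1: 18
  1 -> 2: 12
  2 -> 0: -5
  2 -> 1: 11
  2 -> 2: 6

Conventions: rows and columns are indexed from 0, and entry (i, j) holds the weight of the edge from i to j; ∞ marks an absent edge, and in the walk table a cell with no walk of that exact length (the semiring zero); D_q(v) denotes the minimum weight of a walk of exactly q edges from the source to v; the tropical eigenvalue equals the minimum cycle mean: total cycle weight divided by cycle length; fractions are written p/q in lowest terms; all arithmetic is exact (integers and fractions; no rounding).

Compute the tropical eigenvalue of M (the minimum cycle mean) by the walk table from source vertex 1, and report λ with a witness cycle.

q=0: [∞, 0, ∞]
q=1: [11, 18, 12]
q=2: [7, 7, 18]
q=3: [13, 3, 19]
Optimal cycle mean attained by: cycle 0->1->2->0, total (-4) + 12 + (-5), length 3.
Answer: λ = 1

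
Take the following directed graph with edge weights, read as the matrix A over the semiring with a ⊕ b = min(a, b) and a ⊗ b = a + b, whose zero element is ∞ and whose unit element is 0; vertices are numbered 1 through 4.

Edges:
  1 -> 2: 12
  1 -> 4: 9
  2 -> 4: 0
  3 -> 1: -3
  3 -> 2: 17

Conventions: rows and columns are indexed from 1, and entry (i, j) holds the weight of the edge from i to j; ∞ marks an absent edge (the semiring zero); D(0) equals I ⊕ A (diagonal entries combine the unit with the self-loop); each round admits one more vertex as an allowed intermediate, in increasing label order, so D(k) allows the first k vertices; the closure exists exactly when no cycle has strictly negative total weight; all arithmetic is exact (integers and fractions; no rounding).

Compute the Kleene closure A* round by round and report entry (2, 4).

D(0):
  [0, 12, ∞, 9]
  [∞, 0, ∞, 0]
  [-3, 17, 0, ∞]
  [∞, ∞, ∞, 0]
D(1):
  [0, 12, ∞, 9]
  [∞, 0, ∞, 0]
  [-3, 9, 0, 6]
  [∞, ∞, ∞, 0]
D(2):
  [0, 12, ∞, 9]
  [∞, 0, ∞, 0]
  [-3, 9, 0, 6]
  [∞, ∞, ∞, 0]
D(3):
  [0, 12, ∞, 9]
  [∞, 0, ∞, 0]
  [-3, 9, 0, 6]
  [∞, ∞, ∞, 0]
D(4):
  [0, 12, ∞, 9]
  [∞, 0, ∞, 0]
  [-3, 9, 0, 6]
  [∞, ∞, ∞, 0]
Answer: A*[2][4] = 0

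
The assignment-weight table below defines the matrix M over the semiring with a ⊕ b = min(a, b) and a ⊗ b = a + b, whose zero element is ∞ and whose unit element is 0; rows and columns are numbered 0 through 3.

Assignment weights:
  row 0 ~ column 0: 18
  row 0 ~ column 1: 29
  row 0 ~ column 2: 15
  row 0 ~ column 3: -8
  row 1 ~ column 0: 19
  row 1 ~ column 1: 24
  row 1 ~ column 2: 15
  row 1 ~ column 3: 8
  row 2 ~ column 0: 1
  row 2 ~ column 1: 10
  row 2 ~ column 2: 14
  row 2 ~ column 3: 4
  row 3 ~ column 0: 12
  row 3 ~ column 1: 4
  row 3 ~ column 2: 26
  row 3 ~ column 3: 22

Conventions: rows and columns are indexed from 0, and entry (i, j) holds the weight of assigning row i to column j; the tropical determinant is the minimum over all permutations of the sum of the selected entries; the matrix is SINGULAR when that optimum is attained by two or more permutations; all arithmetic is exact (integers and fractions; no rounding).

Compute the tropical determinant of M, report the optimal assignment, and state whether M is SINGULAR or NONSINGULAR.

σ = (0, 1, 2, 3): 18 + 24 + 14 + 22 = 78
σ = (0, 1, 3, 2): 18 + 24 + 4 + 26 = 72
σ = (0, 2, 1, 3): 18 + 15 + 10 + 22 = 65
σ = (0, 2, 3, 1): 18 + 15 + 4 + 4 = 41
σ = (0, 3, 1, 2): 18 + 8 + 10 + 26 = 62
σ = (0, 3, 2, 1): 18 + 8 + 14 + 4 = 44
σ = (1, 0, 2, 3): 29 + 19 + 14 + 22 = 84
σ = (1, 0, 3, 2): 29 + 19 + 4 + 26 = 78
σ = (1, 2, 0, 3): 29 + 15 + 1 + 22 = 67
σ = (1, 2, 3, 0): 29 + 15 + 4 + 12 = 60
σ = (1, 3, 0, 2): 29 + 8 + 1 + 26 = 64
σ = (1, 3, 2, 0): 29 + 8 + 14 + 12 = 63
σ = (2, 0, 1, 3): 15 + 19 + 10 + 22 = 66
σ = (2, 0, 3, 1): 15 + 19 + 4 + 4 = 42
σ = (2, 1, 0, 3): 15 + 24 + 1 + 22 = 62
σ = (2, 1, 3, 0): 15 + 24 + 4 + 12 = 55
σ = (2, 3, 0, 1): 15 + 8 + 1 + 4 = 28
σ = (2, 3, 1, 0): 15 + 8 + 10 + 12 = 45
σ = (3, 0, 1, 2): (-8) + 19 + 10 + 26 = 47
σ = (3, 0, 2, 1): (-8) + 19 + 14 + 4 = 29
σ = (3, 1, 0, 2): (-8) + 24 + 1 + 26 = 43
σ = (3, 1, 2, 0): (-8) + 24 + 14 + 12 = 42
σ = (3, 2, 0, 1): (-8) + 15 + 1 + 4 = 12
σ = (3, 2, 1, 0): (-8) + 15 + 10 + 12 = 29
Optimal value attained by: σ = (3, 2, 0, 1).
Answer: det⊕(M) = 12; verdict: NONSINGULAR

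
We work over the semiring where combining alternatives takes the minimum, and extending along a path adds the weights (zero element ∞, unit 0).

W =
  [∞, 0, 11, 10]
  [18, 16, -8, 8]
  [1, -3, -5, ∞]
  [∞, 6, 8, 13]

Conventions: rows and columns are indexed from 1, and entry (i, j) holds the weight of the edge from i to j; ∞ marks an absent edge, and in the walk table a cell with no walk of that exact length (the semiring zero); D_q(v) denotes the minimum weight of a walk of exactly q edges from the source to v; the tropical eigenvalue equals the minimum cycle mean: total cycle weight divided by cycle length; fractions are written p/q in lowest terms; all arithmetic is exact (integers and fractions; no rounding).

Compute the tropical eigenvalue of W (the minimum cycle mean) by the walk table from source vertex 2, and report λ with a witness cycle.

q=0: [∞, 0, ∞, ∞]
q=1: [18, 16, -8, 8]
q=2: [-7, -11, -13, 21]
q=3: [-12, -16, -19, -3]
q=4: [-18, -22, -24, -8]
Optimal cycle mean attained by: cycle 2->3->2, total (-8) + (-3), length 2.
Answer: λ = -11/2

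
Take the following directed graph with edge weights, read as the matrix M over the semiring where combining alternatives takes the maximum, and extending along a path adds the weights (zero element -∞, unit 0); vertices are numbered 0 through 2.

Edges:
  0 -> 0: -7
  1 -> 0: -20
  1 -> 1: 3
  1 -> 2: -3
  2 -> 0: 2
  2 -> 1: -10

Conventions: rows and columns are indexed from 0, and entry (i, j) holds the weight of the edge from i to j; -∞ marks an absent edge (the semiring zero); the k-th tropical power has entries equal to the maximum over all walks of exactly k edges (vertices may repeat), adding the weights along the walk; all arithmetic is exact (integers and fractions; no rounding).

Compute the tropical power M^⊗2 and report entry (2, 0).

M^⊗2:
  [-14, -∞, -∞]
  [-1, 6, 0]
  [-5, -7, -13]
Key observation: the optimum is the walk 2->0->0, with weight 2 + (-7) = -5.
Optimal value attained by: walk 2->0->0.
Answer: (M^⊗2)[2][0] = -5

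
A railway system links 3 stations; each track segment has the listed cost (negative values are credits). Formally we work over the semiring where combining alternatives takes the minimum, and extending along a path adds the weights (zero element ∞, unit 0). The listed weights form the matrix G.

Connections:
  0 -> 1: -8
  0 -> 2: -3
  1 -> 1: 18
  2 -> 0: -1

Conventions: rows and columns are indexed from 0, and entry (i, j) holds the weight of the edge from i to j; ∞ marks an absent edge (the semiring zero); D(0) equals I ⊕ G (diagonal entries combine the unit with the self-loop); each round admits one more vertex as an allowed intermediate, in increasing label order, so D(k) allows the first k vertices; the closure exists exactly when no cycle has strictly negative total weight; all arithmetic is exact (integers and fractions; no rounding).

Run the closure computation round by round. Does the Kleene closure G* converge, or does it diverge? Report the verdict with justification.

D(0):
  [0, -8, -3]
  [∞, 0, ∞]
  [-1, ∞, 0]
Detection: at round 1, diagonal entry (2, 2) turns strictly negative.
Key observation: the cycle 2->0->2 has total weight (-1) + (-3), which is strictly negative.
Answer: DIVERGES — negative cycle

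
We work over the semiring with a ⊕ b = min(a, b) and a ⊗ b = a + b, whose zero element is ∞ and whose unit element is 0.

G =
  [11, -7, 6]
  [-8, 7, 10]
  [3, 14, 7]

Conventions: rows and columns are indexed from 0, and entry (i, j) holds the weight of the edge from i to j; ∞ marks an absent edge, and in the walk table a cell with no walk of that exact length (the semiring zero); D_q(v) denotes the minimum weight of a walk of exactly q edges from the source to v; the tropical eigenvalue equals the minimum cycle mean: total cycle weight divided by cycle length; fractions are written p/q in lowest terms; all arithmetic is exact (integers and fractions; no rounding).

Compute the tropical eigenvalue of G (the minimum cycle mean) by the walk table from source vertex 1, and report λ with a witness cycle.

q=0: [∞, 0, ∞]
q=1: [-8, 7, 10]
q=2: [-1, -15, -2]
q=3: [-23, -8, -5]
Optimal cycle mean attained by: cycle 0->1->0, total (-7) + (-8), length 2.
Answer: λ = -15/2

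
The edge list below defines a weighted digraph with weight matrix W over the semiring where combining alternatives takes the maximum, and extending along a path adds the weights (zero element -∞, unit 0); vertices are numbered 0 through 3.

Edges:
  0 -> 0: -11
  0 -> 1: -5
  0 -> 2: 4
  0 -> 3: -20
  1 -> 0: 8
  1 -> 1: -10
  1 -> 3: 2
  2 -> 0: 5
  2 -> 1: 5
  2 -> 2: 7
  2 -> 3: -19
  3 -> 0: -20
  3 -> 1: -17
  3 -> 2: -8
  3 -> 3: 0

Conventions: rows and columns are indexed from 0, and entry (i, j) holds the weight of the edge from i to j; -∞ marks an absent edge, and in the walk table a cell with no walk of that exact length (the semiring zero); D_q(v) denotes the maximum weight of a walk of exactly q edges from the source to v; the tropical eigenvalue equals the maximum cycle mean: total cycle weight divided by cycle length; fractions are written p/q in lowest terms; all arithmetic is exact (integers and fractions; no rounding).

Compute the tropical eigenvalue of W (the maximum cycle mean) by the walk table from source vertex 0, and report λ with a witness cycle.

q=0: [0, -∞, -∞, -∞]
q=1: [-11, -5, 4, -20]
q=2: [9, 9, 11, -3]
q=3: [17, 16, 18, 11]
q=4: [24, 23, 25, 18]
Optimal cycle mean attained by: cycle 2->2, total 7, length 1.
Answer: λ = 7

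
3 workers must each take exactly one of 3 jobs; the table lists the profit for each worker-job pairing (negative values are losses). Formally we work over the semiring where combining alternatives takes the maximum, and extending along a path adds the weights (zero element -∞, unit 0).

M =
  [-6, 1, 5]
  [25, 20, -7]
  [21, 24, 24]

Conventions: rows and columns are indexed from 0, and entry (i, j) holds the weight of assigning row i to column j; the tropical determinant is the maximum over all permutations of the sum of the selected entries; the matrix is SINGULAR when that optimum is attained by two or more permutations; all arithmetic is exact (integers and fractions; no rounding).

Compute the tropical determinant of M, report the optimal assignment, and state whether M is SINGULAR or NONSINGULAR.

σ = (0, 1, 2): (-6) + 20 + 24 = 38
σ = (0, 2, 1): (-6) + (-7) + 24 = 11
σ = (1, 0, 2): 1 + 25 + 24 = 50
σ = (1, 2, 0): 1 + (-7) + 21 = 15
σ = (2, 0, 1): 5 + 25 + 24 = 54
σ = (2, 1, 0): 5 + 20 + 21 = 46
Optimal value attained by: σ = (2, 0, 1).
Answer: det⊕(M) = 54; verdict: NONSINGULAR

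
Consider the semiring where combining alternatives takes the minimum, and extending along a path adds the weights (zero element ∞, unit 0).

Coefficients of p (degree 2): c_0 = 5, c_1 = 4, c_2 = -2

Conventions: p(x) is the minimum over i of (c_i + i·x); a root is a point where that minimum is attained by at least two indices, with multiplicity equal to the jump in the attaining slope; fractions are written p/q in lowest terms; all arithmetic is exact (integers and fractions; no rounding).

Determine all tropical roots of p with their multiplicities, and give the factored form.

hull edge (i=0, c=5) to (i=2, c=-2): slope -7/2, span 2
Factored form: p(x) = -2 ⊗ (x ⊕ 7/2) ⊗ (x ⊕ 7/2)
Answer: roots = 7/2 (mult 2)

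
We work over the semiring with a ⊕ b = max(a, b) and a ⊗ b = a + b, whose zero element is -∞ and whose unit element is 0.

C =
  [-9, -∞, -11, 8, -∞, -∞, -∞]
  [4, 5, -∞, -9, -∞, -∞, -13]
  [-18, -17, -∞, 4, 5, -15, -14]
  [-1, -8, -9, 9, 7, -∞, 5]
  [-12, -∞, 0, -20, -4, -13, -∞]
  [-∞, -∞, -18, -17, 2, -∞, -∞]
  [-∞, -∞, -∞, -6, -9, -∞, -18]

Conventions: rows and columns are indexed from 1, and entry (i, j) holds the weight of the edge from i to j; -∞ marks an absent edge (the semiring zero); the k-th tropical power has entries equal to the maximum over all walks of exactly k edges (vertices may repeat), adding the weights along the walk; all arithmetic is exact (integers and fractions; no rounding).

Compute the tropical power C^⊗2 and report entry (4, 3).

C^⊗2:
  [7, 0, -1, 17, 15, -26, 13]
  [9, 10, -7, 12, -2, -∞, -4]
  [3, -4, 5, 13, 11, -8, 9]
  [8, 1, 7, 18, 16, -6, 14]
  [-16, -17, -4, 4, 5, -15, -14]
  [-10, -25, 2, -8, -2, -11, -12]
  [-7, -14, -9, 3, 1, -22, -1]
Key observation: the optimum is the walk 4->5->3, with weight 7 + 0 = 7.
Optimal value attained by: walk 4->5->3.
Answer: (C^⊗2)[4][3] = 7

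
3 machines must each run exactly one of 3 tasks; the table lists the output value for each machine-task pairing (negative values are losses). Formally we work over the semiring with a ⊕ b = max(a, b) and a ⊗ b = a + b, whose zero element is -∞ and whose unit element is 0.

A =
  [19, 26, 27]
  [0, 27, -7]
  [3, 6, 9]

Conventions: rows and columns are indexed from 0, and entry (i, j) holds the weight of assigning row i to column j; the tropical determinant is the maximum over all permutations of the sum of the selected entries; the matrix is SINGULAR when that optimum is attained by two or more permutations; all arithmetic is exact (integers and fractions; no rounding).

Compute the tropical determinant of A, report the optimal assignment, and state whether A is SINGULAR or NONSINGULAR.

σ = (0, 1, 2): 19 + 27 + 9 = 55
σ = (0, 2, 1): 19 + (-7) + 6 = 18
σ = (1, 0, 2): 26 + 0 + 9 = 35
σ = (1, 2, 0): 26 + (-7) + 3 = 22
σ = (2, 0, 1): 27 + 0 + 6 = 33
σ = (2, 1, 0): 27 + 27 + 3 = 57
Optimal value attained by: σ = (2, 1, 0).
Answer: det⊕(A) = 57; verdict: NONSINGULAR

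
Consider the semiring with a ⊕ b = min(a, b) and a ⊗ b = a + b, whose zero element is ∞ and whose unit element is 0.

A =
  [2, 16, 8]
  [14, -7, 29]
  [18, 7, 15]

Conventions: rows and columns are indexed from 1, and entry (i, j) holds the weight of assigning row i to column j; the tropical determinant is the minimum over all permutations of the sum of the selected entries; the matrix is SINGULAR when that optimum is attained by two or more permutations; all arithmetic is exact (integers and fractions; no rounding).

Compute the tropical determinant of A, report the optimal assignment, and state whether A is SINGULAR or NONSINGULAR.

σ = (1, 2, 3): 2 + (-7) + 15 = 10
σ = (1, 3, 2): 2 + 29 + 7 = 38
σ = (2, 1, 3): 16 + 14 + 15 = 45
σ = (2, 3, 1): 16 + 29 + 18 = 63
σ = (3, 1, 2): 8 + 14 + 7 = 29
σ = (3, 2, 1): 8 + (-7) + 18 = 19
Optimal value attained by: σ = (1, 2, 3).
Answer: det⊕(A) = 10; verdict: NONSINGULAR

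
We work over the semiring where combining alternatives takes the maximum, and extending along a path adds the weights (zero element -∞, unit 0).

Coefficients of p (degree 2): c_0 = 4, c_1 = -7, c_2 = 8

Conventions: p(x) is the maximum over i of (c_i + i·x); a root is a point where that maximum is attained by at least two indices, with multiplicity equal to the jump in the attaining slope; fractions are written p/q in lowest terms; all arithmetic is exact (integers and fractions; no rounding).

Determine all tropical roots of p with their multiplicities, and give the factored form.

hull edge (i=0, c=4) to (i=2, c=8): slope 2, span 2
Factored form: p(x) = 8 ⊗ (x ⊕ (-2)) ⊗ (x ⊕ (-2))
Answer: roots = -2 (mult 2)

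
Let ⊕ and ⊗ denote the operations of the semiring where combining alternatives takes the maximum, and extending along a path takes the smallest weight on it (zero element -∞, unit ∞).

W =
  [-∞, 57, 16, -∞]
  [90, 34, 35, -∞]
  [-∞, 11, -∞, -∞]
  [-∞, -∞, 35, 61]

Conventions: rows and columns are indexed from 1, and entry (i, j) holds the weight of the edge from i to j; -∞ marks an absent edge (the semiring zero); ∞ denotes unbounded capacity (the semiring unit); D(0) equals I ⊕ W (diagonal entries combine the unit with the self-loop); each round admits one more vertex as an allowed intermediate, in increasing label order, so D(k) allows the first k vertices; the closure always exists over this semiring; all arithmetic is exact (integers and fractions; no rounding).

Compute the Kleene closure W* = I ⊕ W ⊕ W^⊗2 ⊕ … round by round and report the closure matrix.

D(0):
  [∞, 57, 16, -∞]
  [90, ∞, 35, -∞]
  [-∞, 11, ∞, -∞]
  [-∞, -∞, 35, ∞]
D(1):
  [∞, 57, 16, -∞]
  [90, ∞, 35, -∞]
  [-∞, 11, ∞, -∞]
  [-∞, -∞, 35, ∞]
D(2):
  [∞, 57, 35, -∞]
  [90, ∞, 35, -∞]
  [11, 11, ∞, -∞]
  [-∞, -∞, 35, ∞]
D(3):
  [∞, 57, 35, -∞]
  [90, ∞, 35, -∞]
  [11, 11, ∞, -∞]
  [11, 11, 35, ∞]
D(4):
  [∞, 57, 35, -∞]
  [90, ∞, 35, -∞]
  [11, 11, ∞, -∞]
  [11, 11, 35, ∞]
Answer: W* = [[∞, 57, 35, -∞], [90, ∞, 35, -∞], [11, 11, ∞, -∞], [11, 11, 35, ∞]]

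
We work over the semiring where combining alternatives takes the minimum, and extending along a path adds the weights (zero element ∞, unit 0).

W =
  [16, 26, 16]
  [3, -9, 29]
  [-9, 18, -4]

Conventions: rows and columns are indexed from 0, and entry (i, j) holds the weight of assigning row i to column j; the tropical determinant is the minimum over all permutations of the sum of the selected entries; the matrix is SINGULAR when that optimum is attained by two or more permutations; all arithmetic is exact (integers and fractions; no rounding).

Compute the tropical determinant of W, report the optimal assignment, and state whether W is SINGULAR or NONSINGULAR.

σ = (0, 1, 2): 16 + (-9) + (-4) = 3
σ = (0, 2, 1): 16 + 29 + 18 = 63
σ = (1, 0, 2): 26 + 3 + (-4) = 25
σ = (1, 2, 0): 26 + 29 + (-9) = 46
σ = (2, 0, 1): 16 + 3 + 18 = 37
σ = (2, 1, 0): 16 + (-9) + (-9) = -2
Optimal value attained by: σ = (2, 1, 0).
Answer: det⊕(W) = -2; verdict: NONSINGULAR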